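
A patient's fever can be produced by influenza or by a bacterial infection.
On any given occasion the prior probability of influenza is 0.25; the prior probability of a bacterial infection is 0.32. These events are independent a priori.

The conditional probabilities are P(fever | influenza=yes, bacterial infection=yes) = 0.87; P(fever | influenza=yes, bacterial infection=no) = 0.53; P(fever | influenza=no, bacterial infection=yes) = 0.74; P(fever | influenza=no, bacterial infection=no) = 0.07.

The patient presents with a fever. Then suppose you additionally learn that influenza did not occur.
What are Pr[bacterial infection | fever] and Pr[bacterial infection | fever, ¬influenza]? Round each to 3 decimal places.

Weight on bacterial infection=true, given the evidence: 0.177600 + 0.069600 = 0.247200
The normalizing constant is 0.07*0.75*0.68 + 0.74*0.75*0.32 + 0.53*0.25*0.68 + 0.87*0.25*0.32 = 0.373000
Posterior = 0.247200 / 0.373000 ≈ 0.663

Now also conditioning on influenza≠true:
P(fever | ¬influenza) = 0.07×0.68 + 0.74×0.32 = 0.047600 + 0.236800 = 0.284400
Of this, 0.236800 comes from 0.74×0.32 (the bacterial infection=true cases).
Hence the posterior is 0.236800/0.284400 ≈ 0.833.
With influenza excluded, bacterial infection must carry more of the explanatory weight for the fever.

Pr[bacterial infection | fever] ≈ 0.663; Pr[bacterial infection | fever, ¬influenza] ≈ 0.833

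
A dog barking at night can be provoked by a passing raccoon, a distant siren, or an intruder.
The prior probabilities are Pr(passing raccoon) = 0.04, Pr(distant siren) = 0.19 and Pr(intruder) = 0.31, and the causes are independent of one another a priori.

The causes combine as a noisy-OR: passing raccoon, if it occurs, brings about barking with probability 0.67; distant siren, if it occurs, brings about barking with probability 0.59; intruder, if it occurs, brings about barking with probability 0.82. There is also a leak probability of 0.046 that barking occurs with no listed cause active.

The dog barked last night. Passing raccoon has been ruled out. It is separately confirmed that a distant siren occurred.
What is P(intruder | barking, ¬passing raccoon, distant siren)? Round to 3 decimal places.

P(intruder | barking, ¬passing raccoon, distant siren) ≈ 0.407

Under noisy-OR, P(barking | causes) = 1 − (1−0.046)·∏(1−qᵢ) over the active causes.
Weight on intruder=true, given the evidence: 0.929595*0.31 = 0.288174
Denominator P(barking | ¬passing raccoon, distant siren): 0.60886*0.69 + 0.929595*0.31 = 0.708287
Posterior = 0.288174 / 0.708287 ≈ 0.407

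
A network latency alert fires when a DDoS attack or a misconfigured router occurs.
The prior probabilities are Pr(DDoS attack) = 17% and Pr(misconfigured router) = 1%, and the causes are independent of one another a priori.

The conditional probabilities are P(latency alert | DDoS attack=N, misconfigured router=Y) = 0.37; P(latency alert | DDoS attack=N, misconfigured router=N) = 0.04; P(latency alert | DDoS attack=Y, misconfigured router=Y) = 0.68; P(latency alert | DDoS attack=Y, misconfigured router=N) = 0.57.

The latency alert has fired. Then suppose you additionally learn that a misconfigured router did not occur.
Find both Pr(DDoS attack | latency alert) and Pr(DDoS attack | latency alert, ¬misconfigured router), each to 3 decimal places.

P(latency alert) = 0.04*0.83*0.99 + 0.37*0.83*0.01 + 0.57*0.17*0.99 + 0.68*0.17*0.01 = 0.032868 + 0.003071 + 0.095931 + 0.001156 = 0.133026
Restricting to configurations with DDoS attack present: 0.095931 + 0.001156 = 0.097087.
So P(DDoS attack | latency alert) = 0.097087/0.133026 ≈ 0.730.

Now condition on the additional information:
Numerator (weight on configurations with DDoS attack): 0.57·0.17 = 0.096900
Denominator P(latency alert | ¬misconfigured router): 0.04·0.83 + 0.57·0.17 = 0.130100
Posterior = 0.096900 / 0.130100 ≈ 0.745

Pr(DDoS attack | latency alert) ≈ 0.730; Pr(DDoS attack | latency alert, ¬misconfigured router) ≈ 0.745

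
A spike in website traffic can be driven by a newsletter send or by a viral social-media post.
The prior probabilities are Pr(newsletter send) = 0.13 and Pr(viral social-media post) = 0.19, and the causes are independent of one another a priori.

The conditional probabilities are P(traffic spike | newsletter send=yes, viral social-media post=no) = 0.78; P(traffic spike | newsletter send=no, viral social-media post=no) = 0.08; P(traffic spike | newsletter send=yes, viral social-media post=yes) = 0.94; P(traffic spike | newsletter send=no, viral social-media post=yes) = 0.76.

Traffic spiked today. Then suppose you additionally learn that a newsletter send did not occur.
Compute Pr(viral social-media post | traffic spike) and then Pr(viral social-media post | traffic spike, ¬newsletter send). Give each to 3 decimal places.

Pr(viral social-media post | traffic spike) ≈ 0.518; Pr(viral social-media post | traffic spike, ¬newsletter send) ≈ 0.690

P(traffic spike) = 0.08·0.87·0.81 + 0.76·0.87·0.19 + 0.78·0.13·0.81 + 0.94·0.13·0.19 = 0.056376 + 0.125628 + 0.082134 + 0.023218 = 0.287356
Of this, 0.148846 comes from 0.125628 + 0.023218 (the viral social-media post=true cases).
P(viral social-media post | traffic spike) = 0.148846 / 0.287356 ≈ 0.518

With the extra evidence:
P(traffic spike | ¬newsletter send) = 0.08*0.81 + 0.76*0.19 = 0.064800 + 0.144400 = 0.209200
Of this, 0.144400 comes from 0.76*0.19 (the viral social-media post=true cases).
Hence the posterior is 0.144400/0.209200 ≈ 0.690.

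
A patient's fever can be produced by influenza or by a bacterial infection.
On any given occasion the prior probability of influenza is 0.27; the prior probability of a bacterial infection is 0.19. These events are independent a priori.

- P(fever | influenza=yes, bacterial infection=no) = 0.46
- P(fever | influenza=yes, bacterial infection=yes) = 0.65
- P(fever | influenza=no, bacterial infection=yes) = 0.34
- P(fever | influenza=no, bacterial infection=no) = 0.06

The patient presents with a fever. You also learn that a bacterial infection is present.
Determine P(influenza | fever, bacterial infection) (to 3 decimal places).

P(influenza | fever, bacterial infection) ≈ 0.414

P(fever | bacterial infection) = 0.34·0.73 + 0.65·0.27 = 0.248200 + 0.175500 = 0.423700
The influenza-present share is 0.65·0.27 = 0.175500.
Hence the posterior is 0.175500/0.423700 ≈ 0.414.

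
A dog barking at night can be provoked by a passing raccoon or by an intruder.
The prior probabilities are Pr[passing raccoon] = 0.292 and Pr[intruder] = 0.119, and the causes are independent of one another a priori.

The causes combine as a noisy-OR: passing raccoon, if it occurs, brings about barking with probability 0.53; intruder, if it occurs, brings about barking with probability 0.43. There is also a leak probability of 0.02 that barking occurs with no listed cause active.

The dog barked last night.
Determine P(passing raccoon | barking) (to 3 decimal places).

P(passing raccoon | barking) ≈ 0.768

Under noisy-OR, P(barking | causes) = 1 − (1−0.02)·∏(1−qᵢ) over the active causes.
P(barking) = 0.02×0.708×0.881 + 0.4414×0.708×0.119 + 0.5394×0.292×0.881 + 0.737458×0.292×0.119 = 0.012475 + 0.037189 + 0.138762 + 0.025625 = 0.214051
Of this, 0.164387 comes from 0.138762 + 0.025625 (the passing raccoon=true cases).
P(passing raccoon | barking) = 0.164387 / 0.214051 ≈ 0.768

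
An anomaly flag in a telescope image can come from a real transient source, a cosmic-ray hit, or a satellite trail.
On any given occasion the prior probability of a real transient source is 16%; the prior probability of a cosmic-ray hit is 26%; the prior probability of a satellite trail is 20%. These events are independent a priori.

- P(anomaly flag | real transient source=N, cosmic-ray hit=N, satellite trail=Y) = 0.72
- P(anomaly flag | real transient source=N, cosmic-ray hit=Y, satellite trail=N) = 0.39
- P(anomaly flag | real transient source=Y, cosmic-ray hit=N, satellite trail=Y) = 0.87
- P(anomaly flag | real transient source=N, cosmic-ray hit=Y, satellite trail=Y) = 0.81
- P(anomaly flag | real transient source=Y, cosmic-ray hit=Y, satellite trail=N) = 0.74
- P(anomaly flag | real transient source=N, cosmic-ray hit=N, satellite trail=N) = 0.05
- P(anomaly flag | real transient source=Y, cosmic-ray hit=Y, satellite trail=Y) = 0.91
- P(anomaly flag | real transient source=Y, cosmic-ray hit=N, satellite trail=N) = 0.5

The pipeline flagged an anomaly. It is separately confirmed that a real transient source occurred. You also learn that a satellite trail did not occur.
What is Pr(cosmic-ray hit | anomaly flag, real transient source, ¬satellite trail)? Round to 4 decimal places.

By total probability over both values of cosmic-ray hit:
  P(anomaly flag | real transient source, ¬satellite trail) = 0.5·0.74 + 0.74·0.26
        = 0.370000 + 0.192400 = 0.562400
The terms with cosmic-ray hit present sum to 0.192400, so
  P(cosmic-ray hit | anomaly flag, real transient source, ¬satellite trail) = 0.192400 / 0.562400 ≈ 0.3421

Pr(cosmic-ray hit | anomaly flag, real transient source, ¬satellite trail) ≈ 0.3421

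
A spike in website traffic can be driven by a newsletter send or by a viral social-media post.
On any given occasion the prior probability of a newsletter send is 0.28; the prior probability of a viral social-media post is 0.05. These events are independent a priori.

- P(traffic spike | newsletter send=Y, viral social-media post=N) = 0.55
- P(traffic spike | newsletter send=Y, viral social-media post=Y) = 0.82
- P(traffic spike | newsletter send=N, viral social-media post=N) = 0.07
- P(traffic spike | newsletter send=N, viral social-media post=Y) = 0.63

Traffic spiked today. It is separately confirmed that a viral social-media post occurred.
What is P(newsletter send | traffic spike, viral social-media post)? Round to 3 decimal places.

P(newsletter send | traffic spike, viral social-media post) ≈ 0.336

Numerator (weight on configurations with newsletter send): 0.82×0.28 = 0.229600
The normalizing constant is 0.63×0.72 + 0.82×0.28 = 0.683200
Posterior = 0.229600 / 0.683200 ≈ 0.336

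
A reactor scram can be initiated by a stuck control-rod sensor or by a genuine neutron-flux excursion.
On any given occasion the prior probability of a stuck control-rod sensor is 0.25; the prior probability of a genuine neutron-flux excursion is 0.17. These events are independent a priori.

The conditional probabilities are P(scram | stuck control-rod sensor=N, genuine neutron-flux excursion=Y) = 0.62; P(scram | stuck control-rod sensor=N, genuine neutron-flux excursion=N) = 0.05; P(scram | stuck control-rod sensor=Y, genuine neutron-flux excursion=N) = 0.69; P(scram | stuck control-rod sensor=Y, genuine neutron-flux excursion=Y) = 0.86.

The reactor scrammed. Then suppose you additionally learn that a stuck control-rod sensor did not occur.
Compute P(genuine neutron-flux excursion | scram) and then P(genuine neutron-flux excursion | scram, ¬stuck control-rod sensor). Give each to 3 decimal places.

P(genuine neutron-flux excursion | scram) ≈ 0.399; P(genuine neutron-flux excursion | scram, ¬stuck control-rod sensor) ≈ 0.717

For the numerator, keep only genuine neutron-flux excursion=true terms: 0.079050 + 0.036550 = 0.115600
The normalizing constant is 0.05·0.75·0.83 + 0.62·0.75·0.17 + 0.69·0.25·0.83 + 0.86·0.25·0.17 = 0.289900
P(genuine neutron-flux excursion | scram) = 0.115600/0.289900 ≈ 0.399

Now condition on the additional information:
By total probability over both values of genuine neutron-flux excursion:
  P(scram | ¬stuck control-rod sensor) = 0.05·0.83 + 0.62·0.17
        = 0.041500 + 0.105400 = 0.146900
The terms with genuine neutron-flux excursion present sum to 0.105400, so
  P(genuine neutron-flux excursion | scram, ¬stuck control-rod sensor) = 0.105400 / 0.146900 ≈ 0.717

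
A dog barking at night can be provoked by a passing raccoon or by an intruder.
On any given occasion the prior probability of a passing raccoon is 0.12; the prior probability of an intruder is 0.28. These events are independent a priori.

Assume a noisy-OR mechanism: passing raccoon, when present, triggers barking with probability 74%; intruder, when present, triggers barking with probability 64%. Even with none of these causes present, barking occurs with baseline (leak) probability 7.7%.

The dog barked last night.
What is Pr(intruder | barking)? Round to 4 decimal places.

Pr(intruder | barking) ≈ 0.6304

Under noisy-OR, P(barking | causes) = 1 − (1−0.077)·∏(1−qᵢ) over the active causes.
By total probability over the 4 (passing raccoon, intruder) configurations:
  P(barking) = 0.077*0.88*0.72 + 0.66772*0.88*0.28 + 0.76002*0.12*0.72 + 0.913607*0.12*0.28
        = 0.048787 + 0.164526 + 0.065666 + 0.030697 = 0.309676
Configurations with intruder contribute 0.195223, so
  P(intruder | barking) = 0.195223 / 0.309676 ≈ 0.6304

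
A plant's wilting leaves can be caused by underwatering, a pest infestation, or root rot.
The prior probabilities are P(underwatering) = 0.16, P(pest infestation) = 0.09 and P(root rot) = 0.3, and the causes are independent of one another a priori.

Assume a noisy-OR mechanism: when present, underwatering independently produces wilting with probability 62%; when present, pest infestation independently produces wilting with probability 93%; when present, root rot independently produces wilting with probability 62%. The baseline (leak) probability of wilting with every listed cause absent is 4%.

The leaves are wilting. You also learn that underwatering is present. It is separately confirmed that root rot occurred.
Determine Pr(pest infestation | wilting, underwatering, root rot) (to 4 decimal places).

Pr(pest infestation | wilting, underwatering, root rot) ≈ 0.1021

Under noisy-OR, P(wilting | causes) = 1 − (1−0.04)·∏(1−qᵢ) over the active causes.
P(wilting | underwatering, root rot) = 0.861376×0.91 + 0.990296×0.09 = 0.783852 + 0.089127 = 0.872979
Restricting to configurations with pest infestation present: 0.990296×0.09 = 0.089127.
P(pest infestation | wilting, underwatering, root rot) = 0.089127 / 0.872979 ≈ 0.1021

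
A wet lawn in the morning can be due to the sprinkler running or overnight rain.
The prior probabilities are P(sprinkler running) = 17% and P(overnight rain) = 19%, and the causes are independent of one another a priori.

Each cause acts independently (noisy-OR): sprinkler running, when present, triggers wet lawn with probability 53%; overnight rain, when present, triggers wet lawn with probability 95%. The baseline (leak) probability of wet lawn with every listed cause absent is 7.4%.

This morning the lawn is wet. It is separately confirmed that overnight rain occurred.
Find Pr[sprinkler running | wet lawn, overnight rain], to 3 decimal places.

Pr[sprinkler running | wet lawn, overnight rain] ≈ 0.174

Under noisy-OR, P(wet lawn | causes) = 1 − (1−0.074)·∏(1−qᵢ) over the active causes.
For the numerator, keep only sprinkler running=true terms: 0.978239×0.17 = 0.166301
The normalizing constant is 0.9537×0.83 + 0.978239×0.17 = 0.957872
Posterior = 0.166301 / 0.957872 ≈ 0.174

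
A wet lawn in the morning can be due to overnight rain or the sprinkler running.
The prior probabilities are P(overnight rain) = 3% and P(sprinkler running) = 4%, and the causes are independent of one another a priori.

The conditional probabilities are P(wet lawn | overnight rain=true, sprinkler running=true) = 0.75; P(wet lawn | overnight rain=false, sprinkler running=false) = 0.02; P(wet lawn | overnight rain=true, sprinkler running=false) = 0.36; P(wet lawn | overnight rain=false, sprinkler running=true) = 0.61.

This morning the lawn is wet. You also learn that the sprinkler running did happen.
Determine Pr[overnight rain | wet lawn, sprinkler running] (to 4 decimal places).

Weight on overnight rain=true, given the evidence: 0.75*0.03 = 0.022500
The normalizing constant is 0.61*0.97 + 0.75*0.03 = 0.614200
P(overnight rain | wet lawn, sprinkler running) = 0.022500/0.614200 ≈ 0.0366

Pr[overnight rain | wet lawn, sprinkler running] ≈ 0.0366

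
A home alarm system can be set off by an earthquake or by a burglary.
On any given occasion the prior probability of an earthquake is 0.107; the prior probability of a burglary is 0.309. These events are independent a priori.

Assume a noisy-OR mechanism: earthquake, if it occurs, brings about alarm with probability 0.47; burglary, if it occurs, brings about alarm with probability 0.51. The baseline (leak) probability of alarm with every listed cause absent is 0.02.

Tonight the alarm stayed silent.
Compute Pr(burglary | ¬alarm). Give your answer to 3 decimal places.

Under noisy-OR, P(alarm | causes) = 1 − (1−0.02)·∏(1−qᵢ) over the active causes.
Sum P(¬alarm|·) weighted by the priors over the 4 (earthquake, burglary) configurations:
  P(¬alarm) = 0.98*0.893*0.691 + 0.4802*0.893*0.309 + 0.5194*0.107*0.691 + 0.254506*0.107*0.309
        = 0.604722 + 0.132505 + 0.038403 + 0.008415 = 0.784045
Keeping only the burglary-present terms gives 0.140920, so
  P(burglary | ¬alarm) = 0.140920 / 0.784045 ≈ 0.180

Pr(burglary | ¬alarm) ≈ 0.180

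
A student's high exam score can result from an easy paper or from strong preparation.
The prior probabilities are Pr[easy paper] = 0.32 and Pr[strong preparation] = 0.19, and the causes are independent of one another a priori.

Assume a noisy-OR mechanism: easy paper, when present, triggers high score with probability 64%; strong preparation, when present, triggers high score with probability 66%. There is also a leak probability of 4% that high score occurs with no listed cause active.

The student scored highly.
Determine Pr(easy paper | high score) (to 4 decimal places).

Pr(easy paper | high score) ≈ 0.6718

Under noisy-OR, P(high score | causes) = 1 − (1−0.04)·∏(1−qᵢ) over the active causes.
By total probability over the 4 (easy paper, strong preparation) configurations:
  P(high score) = 0.04*0.68*0.81 + 0.6736*0.68*0.19 + 0.6544*0.32*0.81 + 0.882496*0.32*0.19
        = 0.022032 + 0.087029 + 0.169620 + 0.053656 = 0.332337
Configurations with easy paper contribute 0.223276, so
  P(easy paper | high score) = 0.223276 / 0.332337 ≈ 0.6718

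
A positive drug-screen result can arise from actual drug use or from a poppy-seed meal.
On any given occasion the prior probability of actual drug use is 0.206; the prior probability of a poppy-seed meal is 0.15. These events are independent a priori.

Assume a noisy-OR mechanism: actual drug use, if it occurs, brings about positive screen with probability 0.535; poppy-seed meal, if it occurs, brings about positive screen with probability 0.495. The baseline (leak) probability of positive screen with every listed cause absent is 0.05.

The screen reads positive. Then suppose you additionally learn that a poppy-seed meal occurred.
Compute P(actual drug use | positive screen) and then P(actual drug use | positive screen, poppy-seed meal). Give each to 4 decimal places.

P(actual drug use | positive screen) ≈ 0.5599; P(actual drug use | positive screen, poppy-seed meal) ≈ 0.2793

Under noisy-OR, P(positive screen | causes) = 1 − (1−0.05)·∏(1−qᵢ) over the active causes.
Weight on actual drug use=true, given the evidence: 0.097750 + 0.024007 = 0.121757
Denominator P(positive screen): 0.05*0.794*0.85 + 0.52025*0.794*0.15 + 0.55825*0.206*0.85 + 0.776916*0.206*0.15 = 0.217464
P(actual drug use | positive screen) = 0.121757/0.217464 ≈ 0.5599

With the extra evidence:
P(positive screen | poppy-seed meal) = 0.52025·0.794 + 0.776916·0.206 = 0.413079 + 0.160045 = 0.573124
Of this, 0.160045 comes from 0.776916·0.206 (the actual drug use=true cases).
Hence the posterior is 0.160045/0.573124 ≈ 0.2793.
This is intercausal reasoning (explaining away): once poppy-seed meal accounts for the positive screen, actual drug use becomes less likely.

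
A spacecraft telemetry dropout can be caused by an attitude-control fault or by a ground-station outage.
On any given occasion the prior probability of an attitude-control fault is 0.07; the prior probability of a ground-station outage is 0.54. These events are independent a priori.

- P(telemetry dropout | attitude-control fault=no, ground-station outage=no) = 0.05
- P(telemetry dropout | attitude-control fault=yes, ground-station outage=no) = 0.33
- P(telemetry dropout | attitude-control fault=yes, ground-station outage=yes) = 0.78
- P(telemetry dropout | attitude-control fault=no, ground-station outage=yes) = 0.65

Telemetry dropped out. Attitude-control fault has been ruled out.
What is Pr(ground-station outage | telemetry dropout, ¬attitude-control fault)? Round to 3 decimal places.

Weight on ground-station outage=true, given the evidence: 0.65×0.54 = 0.351000
Normalizer over all consistent configurations: 0.05×0.46 + 0.65×0.54 = 0.374000
Posterior = 0.351000 / 0.374000 ≈ 0.939

Pr(ground-station outage | telemetry dropout, ¬attitude-control fault) ≈ 0.939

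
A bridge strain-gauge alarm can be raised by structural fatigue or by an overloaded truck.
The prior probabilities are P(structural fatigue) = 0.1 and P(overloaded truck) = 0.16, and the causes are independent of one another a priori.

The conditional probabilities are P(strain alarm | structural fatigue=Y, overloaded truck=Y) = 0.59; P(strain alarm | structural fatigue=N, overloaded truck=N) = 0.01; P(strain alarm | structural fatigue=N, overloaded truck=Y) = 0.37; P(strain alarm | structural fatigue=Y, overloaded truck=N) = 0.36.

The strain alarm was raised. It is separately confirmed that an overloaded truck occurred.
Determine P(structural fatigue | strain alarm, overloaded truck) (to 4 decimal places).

Weight on structural fatigue=true, given the evidence: 0.59*0.1 = 0.059000
Normalizer over all consistent configurations: 0.37*0.9 + 0.59*0.1 = 0.392000
Posterior = 0.059000 / 0.392000 ≈ 0.1505

P(structural fatigue | strain alarm, overloaded truck) ≈ 0.1505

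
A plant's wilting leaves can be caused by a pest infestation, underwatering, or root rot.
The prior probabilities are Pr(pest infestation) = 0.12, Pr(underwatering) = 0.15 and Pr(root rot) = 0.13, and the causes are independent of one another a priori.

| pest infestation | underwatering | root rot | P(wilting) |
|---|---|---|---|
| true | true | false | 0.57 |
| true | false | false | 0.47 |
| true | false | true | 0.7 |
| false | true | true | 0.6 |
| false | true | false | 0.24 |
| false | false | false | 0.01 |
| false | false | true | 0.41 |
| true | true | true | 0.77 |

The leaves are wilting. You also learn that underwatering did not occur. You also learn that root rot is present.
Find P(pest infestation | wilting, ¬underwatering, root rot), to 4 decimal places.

P(pest infestation | wilting, ¬underwatering, root rot) ≈ 0.1888

Sum P(wilting|·) weighted by the priors over both values of pest infestation:
  P(wilting | ¬underwatering, root rot) = 0.41×0.88 + 0.7×0.12
        = 0.360800 + 0.084000 = 0.444800
The terms with pest infestation present sum to 0.084000, so
  P(pest infestation | wilting, ¬underwatering, root rot) = 0.084000 / 0.444800 ≈ 0.1888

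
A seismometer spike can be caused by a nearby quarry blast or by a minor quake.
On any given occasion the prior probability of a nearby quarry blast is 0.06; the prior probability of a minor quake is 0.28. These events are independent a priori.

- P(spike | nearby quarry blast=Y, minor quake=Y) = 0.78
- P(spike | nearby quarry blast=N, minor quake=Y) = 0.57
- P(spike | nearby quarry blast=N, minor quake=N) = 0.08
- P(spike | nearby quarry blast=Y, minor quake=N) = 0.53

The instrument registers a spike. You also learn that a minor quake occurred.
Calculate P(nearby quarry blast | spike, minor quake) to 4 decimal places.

P(spike | minor quake) = 0.57*0.94 + 0.78*0.06 = 0.535800 + 0.046800 = 0.582600
The nearby quarry blast-present share is 0.78*0.06 = 0.046800.
So P(nearby quarry blast | spike, minor quake) = 0.046800/0.582600 ≈ 0.0803.

P(nearby quarry blast | spike, minor quake) ≈ 0.0803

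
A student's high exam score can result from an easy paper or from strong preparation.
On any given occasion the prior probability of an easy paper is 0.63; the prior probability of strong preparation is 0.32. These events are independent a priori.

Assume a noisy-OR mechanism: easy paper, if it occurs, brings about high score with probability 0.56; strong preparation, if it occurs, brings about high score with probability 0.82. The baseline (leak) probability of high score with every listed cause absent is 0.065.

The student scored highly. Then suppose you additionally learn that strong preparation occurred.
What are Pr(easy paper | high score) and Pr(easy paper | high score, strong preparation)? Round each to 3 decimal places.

Pr(easy paper | high score) ≈ 0.793; Pr(easy paper | high score, strong preparation) ≈ 0.655

Under noisy-OR, P(high score | causes) = 1 − (1−0.065)·∏(1−qᵢ) over the active causes.
For the numerator, keep only easy paper=true terms: 0.252156 + 0.186671 = 0.438827
Normalizer over all consistent configurations: 0.065×0.37×0.68 + 0.8317×0.37×0.32 + 0.5886×0.63×0.68 + 0.925948×0.63×0.32 = 0.553654
Posterior = 0.438827 / 0.553654 ≈ 0.793

Now condition on the additional information:
For the numerator, keep only easy paper=true terms: 0.925948·0.63 = 0.583347
Denominator P(high score | strong preparation): 0.8317·0.37 + 0.925948·0.63 = 0.891076
Posterior = 0.583347 / 0.891076 ≈ 0.655
This is intercausal reasoning (explaining away): once strong preparation accounts for the high score, easy paper becomes less likely.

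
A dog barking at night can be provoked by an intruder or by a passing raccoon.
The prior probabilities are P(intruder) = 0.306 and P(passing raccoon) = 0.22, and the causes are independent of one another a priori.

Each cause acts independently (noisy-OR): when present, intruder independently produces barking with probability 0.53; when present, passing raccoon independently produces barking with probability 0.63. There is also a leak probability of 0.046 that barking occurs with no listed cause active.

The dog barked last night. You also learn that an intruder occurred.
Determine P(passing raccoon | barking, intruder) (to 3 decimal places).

P(passing raccoon | barking, intruder) ≈ 0.299

Under noisy-OR, P(barking | causes) = 1 − (1−0.046)·∏(1−qᵢ) over the active causes.
P(barking | intruder) = 0.55162·0.78 + 0.834099·0.22 = 0.430264 + 0.183502 = 0.613766
Of this, 0.183502 comes from 0.834099·0.22 (the passing raccoon=true cases).
So P(passing raccoon | barking, intruder) = 0.183502/0.613766 ≈ 0.299.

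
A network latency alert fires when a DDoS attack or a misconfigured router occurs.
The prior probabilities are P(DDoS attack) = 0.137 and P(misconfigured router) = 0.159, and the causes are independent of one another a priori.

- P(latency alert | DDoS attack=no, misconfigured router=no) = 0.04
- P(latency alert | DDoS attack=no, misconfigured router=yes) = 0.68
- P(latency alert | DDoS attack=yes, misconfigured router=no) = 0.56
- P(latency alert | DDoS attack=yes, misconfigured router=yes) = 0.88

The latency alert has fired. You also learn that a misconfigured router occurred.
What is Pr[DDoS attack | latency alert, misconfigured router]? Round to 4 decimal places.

P(latency alert | misconfigured router) = 0.68·0.863 + 0.88·0.137 = 0.586840 + 0.120560 = 0.707400
The DDoS attack-present share is 0.88·0.137 = 0.120560.
Hence the posterior is 0.120560/0.707400 ≈ 0.1704.

Pr[DDoS attack | latency alert, misconfigured router] ≈ 0.1704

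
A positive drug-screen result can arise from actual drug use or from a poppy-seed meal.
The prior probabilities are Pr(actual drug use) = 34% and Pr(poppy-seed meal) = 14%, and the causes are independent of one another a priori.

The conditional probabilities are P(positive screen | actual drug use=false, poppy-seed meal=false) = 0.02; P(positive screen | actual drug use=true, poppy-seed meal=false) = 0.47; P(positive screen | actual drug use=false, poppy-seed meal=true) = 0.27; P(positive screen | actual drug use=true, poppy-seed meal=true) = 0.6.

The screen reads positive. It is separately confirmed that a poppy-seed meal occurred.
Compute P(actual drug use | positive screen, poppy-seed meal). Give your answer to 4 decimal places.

P(actual drug use | positive screen, poppy-seed meal) ≈ 0.5338

Sum P(positive screen|·) weighted by the priors over both values of actual drug use:
  P(positive screen | poppy-seed meal) = 0.27·0.66 + 0.6·0.34
        = 0.178200 + 0.204000 = 0.382200
Keeping only the actual drug use-present terms gives 0.204000, so
  P(actual drug use | positive screen, poppy-seed meal) = 0.204000 / 0.382200 ≈ 0.5338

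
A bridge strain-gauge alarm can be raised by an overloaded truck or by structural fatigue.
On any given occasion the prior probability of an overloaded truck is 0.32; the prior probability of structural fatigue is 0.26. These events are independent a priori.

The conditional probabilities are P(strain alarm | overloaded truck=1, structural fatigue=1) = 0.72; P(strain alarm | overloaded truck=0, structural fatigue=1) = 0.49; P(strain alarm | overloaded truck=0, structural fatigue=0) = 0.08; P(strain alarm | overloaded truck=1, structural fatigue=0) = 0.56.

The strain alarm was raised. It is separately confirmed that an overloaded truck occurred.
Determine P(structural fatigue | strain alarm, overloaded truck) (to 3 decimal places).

P(structural fatigue | strain alarm, overloaded truck) ≈ 0.311

Enumerate both values of structural fatigue and weight by the priors:
  P(strain alarm | overloaded truck) = 0.56*0.74 + 0.72*0.26
        = 0.414400 + 0.187200 = 0.601600
The terms with structural fatigue present sum to 0.187200, so
  P(structural fatigue | strain alarm, overloaded truck) = 0.187200 / 0.601600 ≈ 0.311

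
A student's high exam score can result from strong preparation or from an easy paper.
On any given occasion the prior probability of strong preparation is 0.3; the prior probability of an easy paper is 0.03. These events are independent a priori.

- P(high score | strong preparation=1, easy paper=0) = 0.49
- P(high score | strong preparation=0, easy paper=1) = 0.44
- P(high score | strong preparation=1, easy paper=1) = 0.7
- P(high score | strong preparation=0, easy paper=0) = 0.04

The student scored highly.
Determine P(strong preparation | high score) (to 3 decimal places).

P(strong preparation | high score) ≈ 0.804

By total probability over the 4 (strong preparation, easy paper) configurations:
  P(high score) = 0.04*0.7*0.97 + 0.44*0.7*0.03 + 0.49*0.3*0.97 + 0.7*0.3*0.03
        = 0.027160 + 0.009240 + 0.142590 + 0.006300 = 0.185290
Configurations with strong preparation contribute 0.148890, so
  P(strong preparation | high score) = 0.148890 / 0.185290 ≈ 0.804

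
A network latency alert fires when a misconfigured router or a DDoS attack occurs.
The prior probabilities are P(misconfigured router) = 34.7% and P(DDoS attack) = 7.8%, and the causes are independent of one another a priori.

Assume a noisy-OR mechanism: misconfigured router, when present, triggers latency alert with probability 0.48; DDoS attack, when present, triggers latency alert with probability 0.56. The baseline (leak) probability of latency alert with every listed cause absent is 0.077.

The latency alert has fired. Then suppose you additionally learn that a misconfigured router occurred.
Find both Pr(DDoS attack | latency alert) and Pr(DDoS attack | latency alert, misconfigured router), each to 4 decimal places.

Under noisy-OR, P(latency alert | causes) = 1 − (1−0.077)·∏(1−qᵢ) over the active causes.
Enumerate the 4 (misconfigured router, DDoS attack) configurations and weight by the priors:
  P(latency alert) = 0.077*0.653*0.922 + 0.59388*0.653*0.078 + 0.52004*0.347*0.922 + 0.788818*0.347*0.078
        = 0.046359 + 0.030249 + 0.166378 + 0.021350 = 0.264336
Configurations with DDoS attack contribute 0.051599, so
  P(DDoS attack | latency alert) = 0.051599 / 0.264336 ≈ 0.1952

Now condition on the additional information:
P(latency alert | misconfigured router) = 0.52004·0.922 + 0.788818·0.078 = 0.479477 + 0.061528 = 0.541005
Of this, 0.061528 comes from 0.788818·0.078 (the DDoS attack=true cases).
Hence the posterior is 0.061528/0.541005 ≈ 0.1137.

Pr(DDoS attack | latency alert) ≈ 0.1952; Pr(DDoS attack | latency alert, misconfigured router) ≈ 0.1137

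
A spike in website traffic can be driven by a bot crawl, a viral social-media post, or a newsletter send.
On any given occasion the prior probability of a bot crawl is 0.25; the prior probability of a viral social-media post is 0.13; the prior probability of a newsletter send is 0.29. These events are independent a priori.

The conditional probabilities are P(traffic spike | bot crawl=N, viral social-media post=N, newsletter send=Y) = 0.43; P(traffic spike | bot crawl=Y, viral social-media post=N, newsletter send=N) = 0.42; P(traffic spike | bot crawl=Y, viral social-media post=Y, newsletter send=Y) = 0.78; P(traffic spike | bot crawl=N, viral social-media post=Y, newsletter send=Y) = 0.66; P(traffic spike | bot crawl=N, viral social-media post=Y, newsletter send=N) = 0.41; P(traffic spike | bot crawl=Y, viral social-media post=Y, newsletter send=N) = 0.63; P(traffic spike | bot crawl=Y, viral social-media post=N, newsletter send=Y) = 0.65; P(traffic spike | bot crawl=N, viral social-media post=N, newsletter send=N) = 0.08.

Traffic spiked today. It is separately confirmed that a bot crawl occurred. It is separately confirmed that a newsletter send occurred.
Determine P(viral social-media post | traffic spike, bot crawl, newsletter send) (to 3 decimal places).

P(viral social-media post | traffic spike, bot crawl, newsletter send) ≈ 0.152

P(traffic spike | bot crawl, newsletter send) = 0.65*0.87 + 0.78*0.13 = 0.565500 + 0.101400 = 0.666900
Restricting to configurations with viral social-media post present: 0.78*0.13 = 0.101400.
P(viral social-media post | traffic spike, bot crawl, newsletter send) = 0.101400 / 0.666900 ≈ 0.152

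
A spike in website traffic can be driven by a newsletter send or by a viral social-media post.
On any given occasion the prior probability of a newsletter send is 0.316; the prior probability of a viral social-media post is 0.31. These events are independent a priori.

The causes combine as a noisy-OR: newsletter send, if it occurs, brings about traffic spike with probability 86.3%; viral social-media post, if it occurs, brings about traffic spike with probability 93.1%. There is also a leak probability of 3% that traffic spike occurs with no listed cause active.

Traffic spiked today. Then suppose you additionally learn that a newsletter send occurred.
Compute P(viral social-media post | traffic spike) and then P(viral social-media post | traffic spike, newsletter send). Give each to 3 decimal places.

Under noisy-OR, P(traffic spike | causes) = 1 − (1−0.03)·∏(1−qᵢ) over the active causes.
Sum P(traffic spike|·) weighted by the priors over the 4 (newsletter send, viral social-media post) configurations:
  P(traffic spike) = 0.03*0.684*0.69 + 0.93307*0.684*0.31 + 0.86711*0.316*0.69 + 0.990831*0.316*0.31
        = 0.014159 + 0.197848 + 0.189065 + 0.097062 = 0.498134
Configurations with viral social-media post contribute 0.294910, so
  P(viral social-media post | traffic spike) = 0.294910 / 0.498134 ≈ 0.592

Now also conditioning on newsletter send=true:
Sum P(traffic spike|·) weighted by the priors over both values of viral social-media post:
  P(traffic spike | newsletter send) = 0.86711·0.69 + 0.990831·0.31
        = 0.598306 + 0.307158 = 0.905464
Configurations with viral social-media post contribute 0.307158, so
  P(viral social-media post | traffic spike, newsletter send) = 0.307158 / 0.905464 ≈ 0.339
This is intercausal reasoning (explaining away): once newsletter send accounts for the traffic spike, viral social-media post becomes less likely.

P(viral social-media post | traffic spike) ≈ 0.592; P(viral social-media post | traffic spike, newsletter send) ≈ 0.339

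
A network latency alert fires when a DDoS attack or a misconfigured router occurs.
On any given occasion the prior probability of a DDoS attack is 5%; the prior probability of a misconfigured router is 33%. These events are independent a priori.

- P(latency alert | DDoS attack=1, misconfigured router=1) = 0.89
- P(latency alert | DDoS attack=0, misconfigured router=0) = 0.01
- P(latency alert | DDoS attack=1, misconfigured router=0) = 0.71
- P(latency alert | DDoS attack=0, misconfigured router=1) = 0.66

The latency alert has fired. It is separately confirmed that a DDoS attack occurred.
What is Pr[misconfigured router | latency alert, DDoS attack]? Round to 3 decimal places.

Pr[misconfigured router | latency alert, DDoS attack] ≈ 0.382

P(latency alert | DDoS attack) = 0.71×0.67 + 0.89×0.33 = 0.475700 + 0.293700 = 0.769400
Restricting to configurations with misconfigured router present: 0.89×0.33 = 0.293700.
Hence the posterior is 0.293700/0.769400 ≈ 0.382.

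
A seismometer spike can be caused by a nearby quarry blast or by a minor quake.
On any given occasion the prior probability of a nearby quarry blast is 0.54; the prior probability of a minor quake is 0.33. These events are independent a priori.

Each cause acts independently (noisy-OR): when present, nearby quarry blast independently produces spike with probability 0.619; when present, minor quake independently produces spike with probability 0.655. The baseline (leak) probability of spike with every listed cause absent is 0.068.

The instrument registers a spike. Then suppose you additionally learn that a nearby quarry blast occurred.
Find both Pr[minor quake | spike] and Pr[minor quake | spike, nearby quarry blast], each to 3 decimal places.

Under noisy-OR, P(spike | causes) = 1 − (1−0.068)·∏(1−qᵢ) over the active causes.
For the numerator, keep only minor quake=true terms: 0.102990 + 0.156369 = 0.259359
The normalizing constant is 0.068×0.46×0.67 + 0.67846×0.46×0.33 + 0.644908×0.54×0.67 + 0.877493×0.54×0.33 = 0.513645
Posterior = 0.259359 / 0.513645 ≈ 0.505

Now also conditioning on nearby quarry blast=true:
Enumerate both values of minor quake and weight by the priors:
  P(spike | nearby quarry blast) = 0.644908*0.67 + 0.877493*0.33
        = 0.432088 + 0.289573 = 0.721661
Keeping only the minor quake-present terms gives 0.289573, so
  P(minor quake | spike, nearby quarry blast) = 0.289573 / 0.721661 ≈ 0.401
Conditioning on nearby quarry blast lowers the posterior on minor quake: the classic explaining-away effect in a common-effect structure.

Pr[minor quake | spike] ≈ 0.505; Pr[minor quake | spike, nearby quarry blast] ≈ 0.401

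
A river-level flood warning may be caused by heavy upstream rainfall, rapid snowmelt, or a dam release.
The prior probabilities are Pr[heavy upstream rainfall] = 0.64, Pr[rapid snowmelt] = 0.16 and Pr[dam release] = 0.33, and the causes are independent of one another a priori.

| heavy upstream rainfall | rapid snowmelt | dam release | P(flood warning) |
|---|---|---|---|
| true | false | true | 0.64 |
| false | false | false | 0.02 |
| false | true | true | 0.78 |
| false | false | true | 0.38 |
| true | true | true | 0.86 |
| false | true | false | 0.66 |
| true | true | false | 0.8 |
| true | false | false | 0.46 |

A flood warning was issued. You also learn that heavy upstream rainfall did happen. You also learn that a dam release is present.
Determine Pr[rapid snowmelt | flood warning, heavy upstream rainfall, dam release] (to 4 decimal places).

Pr[rapid snowmelt | flood warning, heavy upstream rainfall, dam release] ≈ 0.2038

P(flood warning | heavy upstream rainfall, dam release) = 0.64×0.84 + 0.86×0.16 = 0.537600 + 0.137600 = 0.675200
Of this, 0.137600 comes from 0.86×0.16 (the rapid snowmelt=true cases).
So P(rapid snowmelt | flood warning, heavy upstream rainfall, dam release) = 0.137600/0.675200 ≈ 0.2038.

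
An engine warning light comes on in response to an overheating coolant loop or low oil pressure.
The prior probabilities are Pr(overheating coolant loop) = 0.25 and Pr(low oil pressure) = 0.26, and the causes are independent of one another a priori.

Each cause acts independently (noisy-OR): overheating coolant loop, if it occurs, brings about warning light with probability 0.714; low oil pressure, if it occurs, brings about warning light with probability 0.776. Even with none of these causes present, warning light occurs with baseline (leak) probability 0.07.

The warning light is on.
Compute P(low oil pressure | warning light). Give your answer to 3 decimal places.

Under noisy-OR, P(warning light | causes) = 1 − (1−0.07)·∏(1−qᵢ) over the active causes.
Numerator (weight on configurations with low oil pressure): 0.154378 + 0.061127 = 0.215505
Normalizer over all consistent configurations: 0.07×0.75×0.74 + 0.79168×0.75×0.26 + 0.73402×0.25×0.74 + 0.94042×0.25×0.26 = 0.390149
Posterior = 0.215505 / 0.390149 ≈ 0.552

P(low oil pressure | warning light) ≈ 0.552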